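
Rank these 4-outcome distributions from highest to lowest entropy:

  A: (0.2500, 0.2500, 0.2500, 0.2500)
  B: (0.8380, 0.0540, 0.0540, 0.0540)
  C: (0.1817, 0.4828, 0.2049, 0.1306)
A > C > B

Key insight: Entropy is maximized by uniform distributions and minimized by concentrated distributions.

- Uniform distributions have maximum entropy log₂(4) = 2.0000 bits
- The more "peaked" or concentrated a distribution, the lower its entropy

Entropies:
  H(A) = 2.0000 bits
  H(B) = 0.8958 bits
  H(C) = 1.8064 bits

Ranking: A > C > B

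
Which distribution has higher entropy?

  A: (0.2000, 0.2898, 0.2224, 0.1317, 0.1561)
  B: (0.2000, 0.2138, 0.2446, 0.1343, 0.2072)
B

Both distributions are close to uniform, making this a harder comparison.

H(A) = 2.2680 bits
H(B) = 2.2968 bits

The distribution closer to uniform has higher entropy.
Answer: B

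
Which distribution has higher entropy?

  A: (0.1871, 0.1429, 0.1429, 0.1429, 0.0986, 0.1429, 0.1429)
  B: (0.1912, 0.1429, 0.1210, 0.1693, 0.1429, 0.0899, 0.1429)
A

Both distributions are close to uniform, making this a harder comparison.

H(A) = 2.7872 bits
H(B) = 2.7745 bits

The distribution closer to uniform has higher entropy.
Answer: A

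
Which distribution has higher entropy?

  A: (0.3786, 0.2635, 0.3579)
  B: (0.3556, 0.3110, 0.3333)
B

Both distributions are close to uniform, making this a harder comparison.

H(A) = 1.5681 bits
H(B) = 1.5828 bits

The distribution closer to uniform has higher entropy.
Answer: B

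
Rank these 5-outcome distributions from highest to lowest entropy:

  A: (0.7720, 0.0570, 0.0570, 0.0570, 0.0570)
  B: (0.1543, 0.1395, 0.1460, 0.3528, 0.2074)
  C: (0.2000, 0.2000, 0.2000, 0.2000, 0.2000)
C > B > A

Key insight: Entropy is maximized by uniform distributions and minimized by concentrated distributions.

- Uniform distributions have maximum entropy log₂(5) = 2.3219 bits
- The more "peaked" or concentrated a distribution, the lower its entropy

Entropies:
  H(A) = 1.2305 bits
  H(B) = 2.2187 bits
  H(C) = 2.3219 bits

Ranking: C > B > A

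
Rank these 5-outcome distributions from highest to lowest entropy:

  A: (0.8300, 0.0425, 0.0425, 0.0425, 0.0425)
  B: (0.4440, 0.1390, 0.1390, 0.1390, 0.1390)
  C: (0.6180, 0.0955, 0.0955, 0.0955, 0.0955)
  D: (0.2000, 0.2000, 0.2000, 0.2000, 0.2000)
D > B > C > A

Key insight: Entropy is maximized by uniform distributions and minimized by concentrated distributions.

Entropies:
  H(A) = 0.9977 bits
  H(B) = 2.1029 bits
  H(C) = 1.7234 bits
  H(D) = 2.3219 bits

Ranking: D > B > C > A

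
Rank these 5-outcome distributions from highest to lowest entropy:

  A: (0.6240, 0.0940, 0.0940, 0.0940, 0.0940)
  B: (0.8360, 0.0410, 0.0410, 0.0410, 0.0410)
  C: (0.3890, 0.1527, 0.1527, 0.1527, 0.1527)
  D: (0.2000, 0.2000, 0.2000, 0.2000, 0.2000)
D > C > A > B

Key insight: Entropy is maximized by uniform distributions and minimized by concentrated distributions.

Entropies:
  H(A) = 1.7072 bits
  H(B) = 0.9718 bits
  H(C) = 2.1862 bits
  H(D) = 2.3219 bits

Ranking: D > C > A > B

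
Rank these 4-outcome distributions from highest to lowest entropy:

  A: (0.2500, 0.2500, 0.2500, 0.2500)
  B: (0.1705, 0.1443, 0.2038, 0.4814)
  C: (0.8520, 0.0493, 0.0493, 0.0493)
A > B > C

Key insight: Entropy is maximized by uniform distributions and minimized by concentrated distributions.

- Uniform distributions have maximum entropy log₂(4) = 2.0000 bits
- The more "peaked" or concentrated a distribution, the lower its entropy

Entropies:
  H(A) = 2.0000 bits
  H(B) = 1.8135 bits
  H(C) = 0.8394 bits

Ranking: A > B > C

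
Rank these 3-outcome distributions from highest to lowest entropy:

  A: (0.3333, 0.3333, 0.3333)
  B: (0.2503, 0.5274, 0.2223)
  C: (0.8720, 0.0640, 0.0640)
A > B > C

Key insight: Entropy is maximized by uniform distributions and minimized by concentrated distributions.

- Uniform distributions have maximum entropy log₂(3) = 1.5850 bits
- The more "peaked" or concentrated a distribution, the lower its entropy

Entropies:
  H(A) = 1.5850 bits
  H(B) = 1.4692 bits
  H(C) = 0.6799 bits

Ranking: A > B > C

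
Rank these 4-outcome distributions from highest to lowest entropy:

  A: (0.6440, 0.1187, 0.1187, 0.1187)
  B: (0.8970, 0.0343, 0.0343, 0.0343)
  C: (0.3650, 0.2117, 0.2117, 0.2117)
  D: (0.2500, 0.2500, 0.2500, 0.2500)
D > C > A > B

Key insight: Entropy is maximized by uniform distributions and minimized by concentrated distributions.

Entropies:
  H(A) = 1.5036 bits
  H(B) = 0.6417 bits
  H(C) = 1.9532 bits
  H(D) = 2.0000 bits

Ranking: D > C > A > B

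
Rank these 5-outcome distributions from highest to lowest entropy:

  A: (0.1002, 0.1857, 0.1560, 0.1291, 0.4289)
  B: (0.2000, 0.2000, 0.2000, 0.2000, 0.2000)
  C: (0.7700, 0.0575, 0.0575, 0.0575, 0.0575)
B > A > C

Key insight: Entropy is maximized by uniform distributions and minimized by concentrated distributions.

- Uniform distributions have maximum entropy log₂(5) = 2.3219 bits
- The more "peaked" or concentrated a distribution, the lower its entropy

Entropies:
  H(A) = 2.1069 bits
  H(B) = 2.3219 bits
  H(C) = 1.2380 bits

Ranking: B > A > C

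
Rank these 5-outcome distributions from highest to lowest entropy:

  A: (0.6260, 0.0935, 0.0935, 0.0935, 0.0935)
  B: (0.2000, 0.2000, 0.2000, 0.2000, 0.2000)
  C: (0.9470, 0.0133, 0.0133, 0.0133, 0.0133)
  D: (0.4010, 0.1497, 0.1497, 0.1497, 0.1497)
B > D > A > C

Key insight: Entropy is maximized by uniform distributions and minimized by concentrated distributions.

Entropies:
  H(A) = 1.7017 bits
  H(B) = 2.3219 bits
  H(C) = 0.4050 bits
  H(D) = 2.1695 bits

Ranking: B > D > A > C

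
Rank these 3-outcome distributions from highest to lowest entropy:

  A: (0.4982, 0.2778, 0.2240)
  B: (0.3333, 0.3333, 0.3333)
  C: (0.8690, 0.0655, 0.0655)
B > A > C

Key insight: Entropy is maximized by uniform distributions and minimized by concentrated distributions.

- Uniform distributions have maximum entropy log₂(3) = 1.5850 bits
- The more "peaked" or concentrated a distribution, the lower its entropy

Entropies:
  H(A) = 1.4976 bits
  H(B) = 1.5850 bits
  H(C) = 0.6912 bits

Ranking: B > A > C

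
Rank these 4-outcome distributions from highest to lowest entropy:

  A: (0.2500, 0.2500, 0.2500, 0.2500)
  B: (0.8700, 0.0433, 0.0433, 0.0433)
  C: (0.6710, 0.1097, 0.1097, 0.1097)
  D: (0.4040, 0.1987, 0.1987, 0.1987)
A > D > C > B

Key insight: Entropy is maximized by uniform distributions and minimized by concentrated distributions.

Entropies:
  H(A) = 2.0000 bits
  H(B) = 0.7635 bits
  H(C) = 1.4354 bits
  H(D) = 1.9179 bits

Ranking: A > D > C > B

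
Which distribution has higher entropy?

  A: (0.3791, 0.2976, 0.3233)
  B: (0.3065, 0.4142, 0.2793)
A

Both distributions are close to uniform, making this a harder comparison.

H(A) = 1.5775 bits
H(B) = 1.5635 bits

The distribution closer to uniform has higher entropy.
Answer: A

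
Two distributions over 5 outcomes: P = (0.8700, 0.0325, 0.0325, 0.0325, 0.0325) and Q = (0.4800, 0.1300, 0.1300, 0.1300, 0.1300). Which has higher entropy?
Q

P is highly concentrated on one outcome (87%), making it nearly deterministic. Q spreads its mass more evenly (max 48%). The more spread-out distribution has higher entropy: H(P) ≈ 0.817 bits, H(Q) ≈ 2.039 bits.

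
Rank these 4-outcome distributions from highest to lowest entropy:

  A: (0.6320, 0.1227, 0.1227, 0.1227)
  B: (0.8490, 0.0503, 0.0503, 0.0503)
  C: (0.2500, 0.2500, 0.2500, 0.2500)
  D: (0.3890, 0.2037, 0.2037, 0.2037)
C > D > A > B

Key insight: Entropy is maximized by uniform distributions and minimized by concentrated distributions.

Entropies:
  H(A) = 1.5324 bits
  H(B) = 0.8517 bits
  H(C) = 2.0000 bits
  H(D) = 1.9326 bits

Ranking: C > D > A > B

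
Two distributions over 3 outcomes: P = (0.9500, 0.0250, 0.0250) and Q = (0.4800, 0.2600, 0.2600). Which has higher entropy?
Q

P is highly concentrated on one outcome (95%), making it nearly deterministic. Q spreads its mass more evenly (max 48%). The more spread-out distribution has higher entropy: H(P) ≈ 0.336 bits, H(Q) ≈ 1.519 bits.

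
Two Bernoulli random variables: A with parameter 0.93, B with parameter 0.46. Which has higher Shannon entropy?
B

For binary distributions, entropy is maximized at p=0.5 and decreases as p moves toward 0 or 1.

H(A) = H(0.93) = 0.3659 bits
H(B) = H(0.46) = 0.9954 bits

Distribution B (p=0.46) is closer to uniform (p=0.5), so it has higher entropy.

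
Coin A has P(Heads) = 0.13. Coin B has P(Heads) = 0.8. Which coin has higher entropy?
B

For binary distributions, entropy is maximized at p=0.5 and decreases as p moves toward 0 or 1.

H(A) = H(0.13) = 0.5574 bits
H(B) = H(0.8) = 0.7219 bits

Distribution B (p=0.8) is closer to uniform (p=0.5), so it has higher entropy.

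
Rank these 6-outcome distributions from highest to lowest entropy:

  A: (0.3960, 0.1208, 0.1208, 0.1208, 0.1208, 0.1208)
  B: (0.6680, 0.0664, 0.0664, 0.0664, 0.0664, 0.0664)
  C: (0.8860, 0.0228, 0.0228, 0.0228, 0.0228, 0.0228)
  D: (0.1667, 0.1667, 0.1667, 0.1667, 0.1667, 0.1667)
D > A > B > C

Key insight: Entropy is maximized by uniform distributions and minimized by concentrated distributions.

Entropies:
  H(A) = 2.3710 bits
  H(B) = 1.6878 bits
  H(C) = 0.7766 bits
  H(D) = 2.5850 bits

Ranking: D > A > B > C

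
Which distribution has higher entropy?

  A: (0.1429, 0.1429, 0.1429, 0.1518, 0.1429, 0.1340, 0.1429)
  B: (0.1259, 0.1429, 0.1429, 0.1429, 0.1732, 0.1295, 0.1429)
A

Both distributions are close to uniform, making this a harder comparison.

H(A) = 2.8066 bits
H(B) = 2.8006 bits

The distribution closer to uniform has higher entropy.
Answer: A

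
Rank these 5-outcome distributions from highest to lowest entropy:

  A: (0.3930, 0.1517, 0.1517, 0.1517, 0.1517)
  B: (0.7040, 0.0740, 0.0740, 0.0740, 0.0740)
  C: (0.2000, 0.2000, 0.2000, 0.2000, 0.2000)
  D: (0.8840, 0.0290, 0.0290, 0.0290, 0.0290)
C > A > B > D

Key insight: Entropy is maximized by uniform distributions and minimized by concentrated distributions.

Entropies:
  H(A) = 2.1807 bits
  H(B) = 1.4683 bits
  H(C) = 2.3219 bits
  H(D) = 0.7498 bits

Ranking: C > A > B > D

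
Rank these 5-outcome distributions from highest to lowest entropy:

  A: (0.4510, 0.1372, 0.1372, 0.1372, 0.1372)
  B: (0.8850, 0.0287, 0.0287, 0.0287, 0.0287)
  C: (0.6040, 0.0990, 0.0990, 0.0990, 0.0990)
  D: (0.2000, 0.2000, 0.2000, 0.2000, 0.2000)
D > A > C > B

Key insight: Entropy is maximized by uniform distributions and minimized by concentrated distributions.

Entropies:
  H(A) = 2.0911 bits
  H(B) = 0.7448 bits
  H(C) = 1.7606 bits
  H(D) = 2.3219 bits

Ranking: D > A > C > B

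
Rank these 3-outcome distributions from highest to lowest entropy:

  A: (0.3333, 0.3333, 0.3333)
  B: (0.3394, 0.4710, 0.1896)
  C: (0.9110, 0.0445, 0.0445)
A > B > C

Key insight: Entropy is maximized by uniform distributions and minimized by concentrated distributions.

- Uniform distributions have maximum entropy log₂(3) = 1.5850 bits
- The more "peaked" or concentrated a distribution, the lower its entropy

Entropies:
  H(A) = 1.5850 bits
  H(B) = 1.4955 bits
  H(C) = 0.5221 bits

Ranking: A > B > C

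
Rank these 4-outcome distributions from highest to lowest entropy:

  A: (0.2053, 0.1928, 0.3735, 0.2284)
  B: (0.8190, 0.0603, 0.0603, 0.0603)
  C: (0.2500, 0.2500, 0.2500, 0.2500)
C > A > B

Key insight: Entropy is maximized by uniform distributions and minimized by concentrated distributions.

- Uniform distributions have maximum entropy log₂(4) = 2.0000 bits
- The more "peaked" or concentrated a distribution, the lower its entropy

Entropies:
  H(A) = 1.9440 bits
  H(B) = 0.9691 bits
  H(C) = 2.0000 bits

Ranking: C > A > B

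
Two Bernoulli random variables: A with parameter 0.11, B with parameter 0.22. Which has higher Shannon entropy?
B

For binary distributions, entropy is maximized at p=0.5 and decreases as p moves toward 0 or 1.

H(A) = H(0.11) = 0.4999 bits
H(B) = H(0.22) = 0.7602 bits

Distribution B (p=0.22) is closer to uniform (p=0.5), so it has higher entropy.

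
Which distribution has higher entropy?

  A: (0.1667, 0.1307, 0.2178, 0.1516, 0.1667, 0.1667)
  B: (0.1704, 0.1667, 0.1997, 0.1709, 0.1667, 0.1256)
B

Both distributions are close to uniform, making this a harder comparison.

H(A) = 2.5676 bits
H(B) = 2.5724 bits

The distribution closer to uniform has higher entropy.
Answer: B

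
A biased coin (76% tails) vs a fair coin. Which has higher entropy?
Fair coin

The fair coin is uniform (p=0.5), maximizing binary entropy at 1 bit. The biased coin has H(0.76) ≈ 0.795 bits — its outcome is more predictable, so its entropy is lower.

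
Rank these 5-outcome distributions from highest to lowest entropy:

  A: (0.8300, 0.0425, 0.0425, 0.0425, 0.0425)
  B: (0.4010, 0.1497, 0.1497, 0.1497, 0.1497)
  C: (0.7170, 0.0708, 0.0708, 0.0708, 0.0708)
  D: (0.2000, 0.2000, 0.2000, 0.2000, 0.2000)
D > B > C > A

Key insight: Entropy is maximized by uniform distributions and minimized by concentrated distributions.

Entropies:
  H(A) = 0.9977 bits
  H(B) = 2.1695 bits
  H(C) = 1.4255 bits
  H(D) = 2.3219 bits

Ranking: D > B > C > A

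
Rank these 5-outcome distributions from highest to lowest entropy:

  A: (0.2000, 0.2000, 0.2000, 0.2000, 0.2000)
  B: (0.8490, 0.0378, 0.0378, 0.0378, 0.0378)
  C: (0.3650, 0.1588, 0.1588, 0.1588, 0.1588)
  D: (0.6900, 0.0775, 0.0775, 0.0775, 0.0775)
A > C > D > B

Key insight: Entropy is maximized by uniform distributions and minimized by concentrated distributions.

Entropies:
  H(A) = 2.3219 bits
  H(B) = 0.9143 bits
  H(C) = 2.2168 bits
  H(D) = 1.5132 bits

Ranking: A > C > D > B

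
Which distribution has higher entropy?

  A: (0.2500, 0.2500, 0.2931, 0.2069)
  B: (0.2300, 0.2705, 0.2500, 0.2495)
B

Both distributions are close to uniform, making this a harder comparison.

H(A) = 1.9892 bits
H(B) = 1.9976 bits

The distribution closer to uniform has higher entropy.
Answer: B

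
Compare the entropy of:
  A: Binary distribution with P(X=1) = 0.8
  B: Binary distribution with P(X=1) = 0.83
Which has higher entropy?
A

For binary distributions, entropy is maximized at p=0.5 and decreases as p moves toward 0 or 1.

H(A) = H(0.8) = 0.7219 bits
H(B) = H(0.83) = 0.6577 bits

Distribution A (p=0.8) is closer to uniform (p=0.5), so it has higher entropy.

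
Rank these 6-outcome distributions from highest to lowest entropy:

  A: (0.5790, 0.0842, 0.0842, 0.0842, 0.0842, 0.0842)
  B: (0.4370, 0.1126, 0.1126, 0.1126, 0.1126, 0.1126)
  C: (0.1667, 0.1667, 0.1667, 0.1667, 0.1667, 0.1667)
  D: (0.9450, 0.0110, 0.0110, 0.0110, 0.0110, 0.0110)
C > B > A > D

Key insight: Entropy is maximized by uniform distributions and minimized by concentrated distributions.

Entropies:
  H(A) = 1.9594 bits
  H(B) = 2.2958 bits
  H(C) = 2.5850 bits
  H(D) = 0.4350 bits

Ranking: C > B > A > D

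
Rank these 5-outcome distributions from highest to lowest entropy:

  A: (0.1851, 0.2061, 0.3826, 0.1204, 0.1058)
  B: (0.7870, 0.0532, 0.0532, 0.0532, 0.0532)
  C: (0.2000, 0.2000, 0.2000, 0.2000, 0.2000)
C > A > B

Key insight: Entropy is maximized by uniform distributions and minimized by concentrated distributions.

- Uniform distributions have maximum entropy log₂(5) = 2.3219 bits
- The more "peaked" or concentrated a distribution, the lower its entropy

Entropies:
  H(A) = 2.1609 bits
  H(B) = 1.1732 bits
  H(C) = 2.3219 bits

Ranking: C > A > B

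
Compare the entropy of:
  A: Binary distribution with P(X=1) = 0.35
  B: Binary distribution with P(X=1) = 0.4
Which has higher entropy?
B

For binary distributions, entropy is maximized at p=0.5 and decreases as p moves toward 0 or 1.

H(A) = H(0.35) = 0.9341 bits
H(B) = H(0.4) = 0.9710 bits

Distribution B (p=0.4) is closer to uniform (p=0.5), so it has higher entropy.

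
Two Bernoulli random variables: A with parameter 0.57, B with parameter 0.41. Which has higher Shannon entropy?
A

For binary distributions, entropy is maximized at p=0.5 and decreases as p moves toward 0 or 1.

H(A) = H(0.57) = 0.9858 bits
H(B) = H(0.41) = 0.9765 bits

Distribution A (p=0.57) is closer to uniform (p=0.5), so it has higher entropy.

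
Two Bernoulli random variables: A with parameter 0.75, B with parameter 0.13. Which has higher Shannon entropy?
A

For binary distributions, entropy is maximized at p=0.5 and decreases as p moves toward 0 or 1.

H(A) = H(0.75) = 0.8113 bits
H(B) = H(0.13) = 0.5574 bits

Distribution A (p=0.75) is closer to uniform (p=0.5), so it has higher entropy.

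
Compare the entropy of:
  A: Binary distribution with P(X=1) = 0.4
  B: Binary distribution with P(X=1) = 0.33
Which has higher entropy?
A

For binary distributions, entropy is maximized at p=0.5 and decreases as p moves toward 0 or 1.

H(A) = H(0.4) = 0.9710 bits
H(B) = H(0.33) = 0.9149 bits

Distribution A (p=0.4) is closer to uniform (p=0.5), so it has higher entropy.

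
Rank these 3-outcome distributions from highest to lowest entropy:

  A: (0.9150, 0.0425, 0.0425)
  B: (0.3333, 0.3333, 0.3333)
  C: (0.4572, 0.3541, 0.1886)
B > C > A

Key insight: Entropy is maximized by uniform distributions and minimized by concentrated distributions.

- Uniform distributions have maximum entropy log₂(3) = 1.5850 bits
- The more "peaked" or concentrated a distribution, the lower its entropy

Entropies:
  H(A) = 0.5046 bits
  H(B) = 1.5850 bits
  H(C) = 1.5005 bits

Ranking: B > C > A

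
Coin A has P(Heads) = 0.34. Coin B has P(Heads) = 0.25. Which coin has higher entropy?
A

For binary distributions, entropy is maximized at p=0.5 and decreases as p moves toward 0 or 1.

H(A) = H(0.34) = 0.9248 bits
H(B) = H(0.25) = 0.8113 bits

Distribution A (p=0.34) is closer to uniform (p=0.5), so it has higher entropy.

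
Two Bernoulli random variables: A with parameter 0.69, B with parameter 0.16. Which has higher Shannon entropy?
A

For binary distributions, entropy is maximized at p=0.5 and decreases as p moves toward 0 or 1.

H(A) = H(0.69) = 0.8932 bits
H(B) = H(0.16) = 0.6343 bits

Distribution A (p=0.69) is closer to uniform (p=0.5), so it has higher entropy.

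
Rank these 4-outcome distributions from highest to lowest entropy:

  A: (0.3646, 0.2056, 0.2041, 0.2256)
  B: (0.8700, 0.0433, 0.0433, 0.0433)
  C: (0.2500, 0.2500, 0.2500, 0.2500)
C > A > B

Key insight: Entropy is maximized by uniform distributions and minimized by concentrated distributions.

- Uniform distributions have maximum entropy log₂(4) = 2.0000 bits
- The more "peaked" or concentrated a distribution, the lower its entropy

Entropies:
  H(A) = 1.9525 bits
  H(B) = 0.7635 bits
  H(C) = 2.0000 bits

Ranking: C > A > B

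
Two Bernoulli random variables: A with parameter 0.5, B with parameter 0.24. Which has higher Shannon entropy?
A

For binary distributions, entropy is maximized at p=0.5 and decreases as p moves toward 0 or 1.

H(A) = H(0.5) = 1.0000 bits
H(B) = H(0.24) = 0.7950 bits

Distribution A (p=0.5) is closer to uniform (p=0.5), so it has higher entropy.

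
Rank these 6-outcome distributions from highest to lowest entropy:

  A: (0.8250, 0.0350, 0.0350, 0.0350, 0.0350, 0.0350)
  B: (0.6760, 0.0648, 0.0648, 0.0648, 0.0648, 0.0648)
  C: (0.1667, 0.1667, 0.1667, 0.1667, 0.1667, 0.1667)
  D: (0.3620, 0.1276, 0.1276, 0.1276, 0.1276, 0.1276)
C > D > B > A

Key insight: Entropy is maximized by uniform distributions and minimized by concentrated distributions.

Entropies:
  H(A) = 1.0754 bits
  H(B) = 1.6610 bits
  H(C) = 2.5850 bits
  H(D) = 2.4257 bits

Ranking: C > D > B > A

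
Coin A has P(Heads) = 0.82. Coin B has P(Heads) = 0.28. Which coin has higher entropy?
B

For binary distributions, entropy is maximized at p=0.5 and decreases as p moves toward 0 or 1.

H(A) = H(0.82) = 0.6801 bits
H(B) = H(0.28) = 0.8555 bits

Distribution B (p=0.28) is closer to uniform (p=0.5), so it has higher entropy.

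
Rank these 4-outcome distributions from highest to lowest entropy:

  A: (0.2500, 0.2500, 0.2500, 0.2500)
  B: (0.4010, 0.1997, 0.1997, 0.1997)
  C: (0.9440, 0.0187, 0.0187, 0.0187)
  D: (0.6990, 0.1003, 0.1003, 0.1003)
A > B > D > C

Key insight: Entropy is maximized by uniform distributions and minimized by concentrated distributions.

Entropies:
  H(A) = 2.0000 bits
  H(B) = 1.9209 bits
  H(C) = 0.4001 bits
  H(D) = 1.3596 bits

Ranking: A > B > D > C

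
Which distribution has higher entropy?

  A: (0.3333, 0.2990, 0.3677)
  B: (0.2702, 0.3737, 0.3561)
A

Both distributions are close to uniform, making this a harder comparison.

H(A) = 1.5798 bits
H(B) = 1.5712 bits

The distribution closer to uniform has higher entropy.
Answer: A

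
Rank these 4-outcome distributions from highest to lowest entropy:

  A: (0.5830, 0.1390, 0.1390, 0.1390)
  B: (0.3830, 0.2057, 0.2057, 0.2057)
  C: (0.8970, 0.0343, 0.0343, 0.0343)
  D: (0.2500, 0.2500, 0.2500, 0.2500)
D > B > A > C

Key insight: Entropy is maximized by uniform distributions and minimized by concentrated distributions.

Entropies:
  H(A) = 1.6410 bits
  H(B) = 1.9381 bits
  H(C) = 0.6417 bits
  H(D) = 2.0000 bits

Ranking: D > B > A > C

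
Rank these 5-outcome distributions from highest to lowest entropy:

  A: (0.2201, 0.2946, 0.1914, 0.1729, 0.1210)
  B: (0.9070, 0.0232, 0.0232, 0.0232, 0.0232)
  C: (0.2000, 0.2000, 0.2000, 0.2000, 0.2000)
C > A > B

Key insight: Entropy is maximized by uniform distributions and minimized by concentrated distributions.

- Uniform distributions have maximum entropy log₂(5) = 2.3219 bits
- The more "peaked" or concentrated a distribution, the lower its entropy

Entropies:
  H(A) = 2.2631 bits
  H(B) = 0.6324 bits
  H(C) = 2.3219 bits

Ranking: C > A > B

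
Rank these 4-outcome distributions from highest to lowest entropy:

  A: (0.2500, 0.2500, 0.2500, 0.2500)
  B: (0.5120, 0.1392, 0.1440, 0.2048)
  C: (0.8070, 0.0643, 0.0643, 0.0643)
A > B > C

Key insight: Entropy is maximized by uniform distributions and minimized by concentrated distributions.

- Uniform distributions have maximum entropy log₂(4) = 2.0000 bits
- The more "peaked" or concentrated a distribution, the lower its entropy

Entropies:
  H(A) = 2.0000 bits
  H(B) = 1.7615 bits
  H(C) = 1.0136 bits

Ranking: A > B > C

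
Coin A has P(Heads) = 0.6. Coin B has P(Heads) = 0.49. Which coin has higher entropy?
B

For binary distributions, entropy is maximized at p=0.5 and decreases as p moves toward 0 or 1.

H(A) = H(0.6) = 0.9710 bits
H(B) = H(0.49) = 0.9997 bits

Distribution B (p=0.49) is closer to uniform (p=0.5), so it has higher entropy.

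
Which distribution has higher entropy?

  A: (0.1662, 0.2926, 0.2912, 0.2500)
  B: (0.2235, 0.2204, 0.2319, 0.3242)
B

Both distributions are close to uniform, making this a harder comparison.

H(A) = 1.9674 bits
H(B) = 1.9798 bits

The distribution closer to uniform has higher entropy.
Answer: B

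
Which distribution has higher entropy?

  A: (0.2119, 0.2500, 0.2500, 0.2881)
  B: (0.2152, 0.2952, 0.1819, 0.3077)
A

Both distributions are close to uniform, making this a harder comparison.

H(A) = 1.9916 bits
H(B) = 1.9670 bits

The distribution closer to uniform has higher entropy.
Answer: A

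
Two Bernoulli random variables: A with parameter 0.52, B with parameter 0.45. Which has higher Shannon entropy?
A

For binary distributions, entropy is maximized at p=0.5 and decreases as p moves toward 0 or 1.

H(A) = H(0.52) = 0.9988 bits
H(B) = H(0.45) = 0.9928 bits

Distribution A (p=0.52) is closer to uniform (p=0.5), so it has higher entropy.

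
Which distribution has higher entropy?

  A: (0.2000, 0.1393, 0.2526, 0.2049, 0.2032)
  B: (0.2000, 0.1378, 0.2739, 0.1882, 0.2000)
A

Both distributions are close to uniform, making this a harder comparison.

H(A) = 2.2977 bits
H(B) = 2.2881 bits

The distribution closer to uniform has higher entropy.
Answer: A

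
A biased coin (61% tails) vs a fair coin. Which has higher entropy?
Fair coin

The fair coin is uniform (p=0.5), maximizing binary entropy at 1 bit. The biased coin has H(0.61) ≈ 0.965 bits — its outcome is more predictable, so its entropy is lower.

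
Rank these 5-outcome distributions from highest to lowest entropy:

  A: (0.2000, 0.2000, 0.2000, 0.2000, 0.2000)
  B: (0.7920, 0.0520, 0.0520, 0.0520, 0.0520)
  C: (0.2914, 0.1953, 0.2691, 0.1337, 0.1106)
A > C > B

Key insight: Entropy is maximized by uniform distributions and minimized by concentrated distributions.

- Uniform distributions have maximum entropy log₂(5) = 2.3219 bits
- The more "peaked" or concentrated a distribution, the lower its entropy

Entropies:
  H(A) = 2.3219 bits
  H(B) = 1.1536 bits
  H(C) = 2.2275 bits

Ranking: A > C > B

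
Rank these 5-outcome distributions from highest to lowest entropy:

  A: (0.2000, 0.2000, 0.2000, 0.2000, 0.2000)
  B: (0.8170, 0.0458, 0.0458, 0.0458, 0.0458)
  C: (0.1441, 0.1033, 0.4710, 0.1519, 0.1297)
A > C > B

Key insight: Entropy is maximized by uniform distributions and minimized by concentrated distributions.

- Uniform distributions have maximum entropy log₂(5) = 2.3219 bits
- The more "peaked" or concentrated a distribution, the lower its entropy

Entropies:
  H(A) = 2.3219 bits
  H(B) = 1.0526 bits
  H(C) = 2.0479 bits

Ranking: A > C > B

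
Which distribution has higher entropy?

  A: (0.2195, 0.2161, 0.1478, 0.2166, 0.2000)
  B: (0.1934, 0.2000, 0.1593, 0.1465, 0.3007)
A

Both distributions are close to uniform, making this a harder comparison.

H(A) = 2.3079 bits
H(B) = 2.2723 bits

The distribution closer to uniform has higher entropy.
Answer: A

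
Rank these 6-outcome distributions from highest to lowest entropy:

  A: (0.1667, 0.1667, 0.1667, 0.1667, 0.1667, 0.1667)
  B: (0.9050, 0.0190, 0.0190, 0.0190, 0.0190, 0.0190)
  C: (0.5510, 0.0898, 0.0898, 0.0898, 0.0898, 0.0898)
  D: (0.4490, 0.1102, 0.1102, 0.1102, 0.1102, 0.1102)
A > D > C > B

Key insight: Entropy is maximized by uniform distributions and minimized by concentrated distributions.

Entropies:
  H(A) = 2.5850 bits
  H(B) = 0.6735 bits
  H(C) = 2.0350 bits
  H(D) = 2.2719 bits

Ranking: A > D > C > B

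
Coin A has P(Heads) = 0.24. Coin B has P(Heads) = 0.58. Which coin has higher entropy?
B

For binary distributions, entropy is maximized at p=0.5 and decreases as p moves toward 0 or 1.

H(A) = H(0.24) = 0.7950 bits
H(B) = H(0.58) = 0.9815 bits

Distribution B (p=0.58) is closer to uniform (p=0.5), so it has higher entropy.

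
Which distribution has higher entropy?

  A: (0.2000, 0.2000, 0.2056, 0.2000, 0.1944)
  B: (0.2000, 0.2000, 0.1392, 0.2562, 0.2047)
A

Both distributions are close to uniform, making this a harder comparison.

H(A) = 2.3217 bits
H(B) = 2.2965 bits

The distribution closer to uniform has higher entropy.
Answer: A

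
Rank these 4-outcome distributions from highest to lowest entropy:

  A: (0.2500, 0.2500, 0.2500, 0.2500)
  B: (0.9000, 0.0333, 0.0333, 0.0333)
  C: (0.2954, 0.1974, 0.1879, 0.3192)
A > C > B

Key insight: Entropy is maximized by uniform distributions and minimized by concentrated distributions.

- Uniform distributions have maximum entropy log₂(4) = 2.0000 bits
- The more "peaked" or concentrated a distribution, the lower its entropy

Entropies:
  H(A) = 2.0000 bits
  H(B) = 0.6275 bits
  H(C) = 1.9609 bits

Ranking: A > C > B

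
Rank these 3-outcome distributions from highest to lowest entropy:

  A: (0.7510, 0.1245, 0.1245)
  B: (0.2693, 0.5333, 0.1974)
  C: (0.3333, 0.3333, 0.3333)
C > B > A

Key insight: Entropy is maximized by uniform distributions and minimized by concentrated distributions.

- Uniform distributions have maximum entropy log₂(3) = 1.5850 bits
- The more "peaked" or concentrated a distribution, the lower its entropy

Entropies:
  H(A) = 1.0587 bits
  H(B) = 1.4555 bits
  H(C) = 1.5850 bits

Ranking: C > B > A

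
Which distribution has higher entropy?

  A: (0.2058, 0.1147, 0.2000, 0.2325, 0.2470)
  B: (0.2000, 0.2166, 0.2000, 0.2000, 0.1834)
B

Both distributions are close to uniform, making this a harder comparison.

H(A) = 2.2797 bits
H(B) = 2.3199 bits

The distribution closer to uniform has higher entropy.
Answer: B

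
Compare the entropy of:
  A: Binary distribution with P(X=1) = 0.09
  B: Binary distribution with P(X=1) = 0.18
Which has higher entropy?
B

For binary distributions, entropy is maximized at p=0.5 and decreases as p moves toward 0 or 1.

H(A) = H(0.09) = 0.4365 bits
H(B) = H(0.18) = 0.6801 bits

Distribution B (p=0.18) is closer to uniform (p=0.5), so it has higher entropy.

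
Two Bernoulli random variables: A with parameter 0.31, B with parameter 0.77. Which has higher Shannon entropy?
A

For binary distributions, entropy is maximized at p=0.5 and decreases as p moves toward 0 or 1.

H(A) = H(0.31) = 0.8932 bits
H(B) = H(0.77) = 0.7780 bits

Distribution A (p=0.31) is closer to uniform (p=0.5), so it has higher entropy.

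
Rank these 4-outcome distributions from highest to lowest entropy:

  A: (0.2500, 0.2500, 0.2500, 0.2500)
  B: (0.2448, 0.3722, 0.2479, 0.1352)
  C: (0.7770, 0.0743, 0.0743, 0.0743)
A > B > C

Key insight: Entropy is maximized by uniform distributions and minimized by concentrated distributions.

- Uniform distributions have maximum entropy log₂(4) = 2.0000 bits
- The more "peaked" or concentrated a distribution, the lower its entropy

Entropies:
  H(A) = 2.0000 bits
  H(B) = 1.9168 bits
  H(C) = 1.1191 bits

Ranking: A > B > C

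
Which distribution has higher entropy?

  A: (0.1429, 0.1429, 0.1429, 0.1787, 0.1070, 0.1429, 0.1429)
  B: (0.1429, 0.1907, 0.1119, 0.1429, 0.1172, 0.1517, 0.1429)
A

Both distributions are close to uniform, making this a harder comparison.

H(A) = 2.7942 bits
H(B) = 2.7877 bits

The distribution closer to uniform has higher entropy.
Answer: A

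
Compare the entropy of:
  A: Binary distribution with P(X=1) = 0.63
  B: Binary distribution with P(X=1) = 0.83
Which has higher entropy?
A

For binary distributions, entropy is maximized at p=0.5 and decreases as p moves toward 0 or 1.

H(A) = H(0.63) = 0.9507 bits
H(B) = H(0.83) = 0.6577 bits

Distribution A (p=0.63) is closer to uniform (p=0.5), so it has higher entropy.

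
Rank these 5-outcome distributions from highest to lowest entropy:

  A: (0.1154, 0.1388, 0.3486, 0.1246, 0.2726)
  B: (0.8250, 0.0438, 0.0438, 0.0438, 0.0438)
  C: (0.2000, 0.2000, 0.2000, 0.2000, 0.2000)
C > A > B

Key insight: Entropy is maximized by uniform distributions and minimized by concentrated distributions.

- Uniform distributions have maximum entropy log₂(5) = 2.3219 bits
- The more "peaked" or concentrated a distribution, the lower its entropy

Entropies:
  H(A) = 2.1705 bits
  H(B) = 1.0190 bits
  H(C) = 2.3219 bits

Ranking: C > A > B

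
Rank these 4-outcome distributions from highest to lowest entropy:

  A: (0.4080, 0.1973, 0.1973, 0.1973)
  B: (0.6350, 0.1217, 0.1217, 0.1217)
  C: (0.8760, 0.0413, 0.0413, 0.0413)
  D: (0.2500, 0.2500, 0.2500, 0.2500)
D > A > B > C

Key insight: Entropy is maximized by uniform distributions and minimized by concentrated distributions.

Entropies:
  H(A) = 1.9137 bits
  H(B) = 1.5253 bits
  H(C) = 0.7373 bits
  H(D) = 2.0000 bits

Ranking: D > A > B > C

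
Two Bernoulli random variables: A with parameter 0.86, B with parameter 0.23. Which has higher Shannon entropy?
B

For binary distributions, entropy is maximized at p=0.5 and decreases as p moves toward 0 or 1.

H(A) = H(0.86) = 0.5842 bits
H(B) = H(0.23) = 0.7780 bits

Distribution B (p=0.23) is closer to uniform (p=0.5), so it has higher entropy.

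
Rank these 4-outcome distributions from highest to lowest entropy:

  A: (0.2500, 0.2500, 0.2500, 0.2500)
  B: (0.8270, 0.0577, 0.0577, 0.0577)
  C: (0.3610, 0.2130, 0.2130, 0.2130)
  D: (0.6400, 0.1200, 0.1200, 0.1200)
A > C > D > B

Key insight: Entropy is maximized by uniform distributions and minimized by concentrated distributions.

Entropies:
  H(A) = 2.0000 bits
  H(B) = 0.9387 bits
  H(C) = 1.9563 bits
  H(D) = 1.5133 bits

Ranking: A > C > D > B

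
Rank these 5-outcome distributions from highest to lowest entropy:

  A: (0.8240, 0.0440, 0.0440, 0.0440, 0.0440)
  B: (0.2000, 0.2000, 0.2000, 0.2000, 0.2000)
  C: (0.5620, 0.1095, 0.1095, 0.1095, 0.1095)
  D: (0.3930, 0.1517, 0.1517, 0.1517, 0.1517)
B > D > C > A

Key insight: Entropy is maximized by uniform distributions and minimized by concentrated distributions.

Entropies:
  H(A) = 1.0232 bits
  H(B) = 2.3219 bits
  H(C) = 1.8649 bits
  H(D) = 2.1807 bits

Ranking: B > D > C > A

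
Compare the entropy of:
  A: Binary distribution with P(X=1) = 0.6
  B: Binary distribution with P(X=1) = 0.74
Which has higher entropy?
A

For binary distributions, entropy is maximized at p=0.5 and decreases as p moves toward 0 or 1.

H(A) = H(0.6) = 0.9710 bits
H(B) = H(0.74) = 0.8267 bits

Distribution A (p=0.6) is closer to uniform (p=0.5), so it has higher entropy.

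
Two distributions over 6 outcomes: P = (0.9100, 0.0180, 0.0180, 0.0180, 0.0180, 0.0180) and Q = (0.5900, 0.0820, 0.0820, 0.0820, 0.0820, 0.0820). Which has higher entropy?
Q

P is highly concentrated on one outcome (91%), making it nearly deterministic. Q spreads its mass more evenly (max 59%). The more spread-out distribution has higher entropy: H(P) ≈ 0.645 bits, H(Q) ≈ 1.928 bits.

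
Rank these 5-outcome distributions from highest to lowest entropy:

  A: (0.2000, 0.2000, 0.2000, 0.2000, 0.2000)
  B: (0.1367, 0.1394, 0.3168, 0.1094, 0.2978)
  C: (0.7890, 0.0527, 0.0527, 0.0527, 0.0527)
A > B > C

Key insight: Entropy is maximized by uniform distributions and minimized by concentrated distributions.

- Uniform distributions have maximum entropy log₂(5) = 2.3219 bits
- The more "peaked" or concentrated a distribution, the lower its entropy

Entropies:
  H(A) = 2.3219 bits
  H(B) = 2.1836 bits
  H(C) = 1.1654 bits

Ranking: A > B > C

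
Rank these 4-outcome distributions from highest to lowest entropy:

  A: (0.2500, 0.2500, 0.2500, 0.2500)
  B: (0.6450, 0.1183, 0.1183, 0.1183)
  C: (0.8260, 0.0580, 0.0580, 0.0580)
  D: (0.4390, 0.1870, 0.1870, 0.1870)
A > D > B > C

Key insight: Entropy is maximized by uniform distributions and minimized by concentrated distributions.

Entropies:
  H(A) = 2.0000 bits
  H(B) = 1.5011 bits
  H(C) = 0.9426 bits
  H(D) = 1.8784 bits

Ranking: A > D > B > C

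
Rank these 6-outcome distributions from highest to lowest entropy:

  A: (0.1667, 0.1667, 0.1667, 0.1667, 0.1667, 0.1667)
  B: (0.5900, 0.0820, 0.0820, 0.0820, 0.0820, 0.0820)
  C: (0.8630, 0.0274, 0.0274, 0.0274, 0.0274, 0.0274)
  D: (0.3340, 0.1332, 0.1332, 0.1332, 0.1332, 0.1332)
A > D > B > C

Key insight: Entropy is maximized by uniform distributions and minimized by concentrated distributions.

Entropies:
  H(A) = 2.5850 bits
  H(B) = 1.9285 bits
  H(C) = 0.8944 bits
  H(D) = 2.4654 bits

Ranking: A > D > B > C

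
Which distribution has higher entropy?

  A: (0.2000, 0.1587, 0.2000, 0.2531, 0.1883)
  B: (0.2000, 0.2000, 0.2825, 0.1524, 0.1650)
A

Both distributions are close to uniform, making this a harder comparison.

H(A) = 2.3054 bits
H(B) = 2.2866 bits

The distribution closer to uniform has higher entropy.
Answer: A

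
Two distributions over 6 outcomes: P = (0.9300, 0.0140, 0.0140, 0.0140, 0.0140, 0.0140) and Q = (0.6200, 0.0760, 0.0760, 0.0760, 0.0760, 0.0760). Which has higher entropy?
Q

P is highly concentrated on one outcome (93%), making it nearly deterministic. Q spreads its mass more evenly (max 62%). The more spread-out distribution has higher entropy: H(P) ≈ 0.528 bits, H(Q) ≈ 1.840 bits.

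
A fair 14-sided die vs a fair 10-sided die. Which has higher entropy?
14-sided die

Both are uniform distributions; for uniform over n outcomes, H = log₂(n). H(14-sided) = log₂(14) = 3.807 bits and H(10-sided) = log₂(10) = 3.322 bits. More outcomes in a uniform distribution means higher entropy.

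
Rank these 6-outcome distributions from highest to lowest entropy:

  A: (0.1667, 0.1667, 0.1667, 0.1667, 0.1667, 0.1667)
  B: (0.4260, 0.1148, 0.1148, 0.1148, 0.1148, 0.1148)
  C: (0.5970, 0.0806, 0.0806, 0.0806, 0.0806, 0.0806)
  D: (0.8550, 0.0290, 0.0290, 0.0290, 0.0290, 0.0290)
A > B > C > D

Key insight: Entropy is maximized by uniform distributions and minimized by concentrated distributions.

Entropies:
  H(A) = 2.5850 bits
  H(B) = 2.3169 bits
  H(C) = 1.9084 bits
  H(D) = 0.9339 bits

Ranking: A > B > C > D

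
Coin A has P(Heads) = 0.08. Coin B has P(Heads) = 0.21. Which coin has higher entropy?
B

For binary distributions, entropy is maximized at p=0.5 and decreases as p moves toward 0 or 1.

H(A) = H(0.08) = 0.4022 bits
H(B) = H(0.21) = 0.7415 bits

Distribution B (p=0.21) is closer to uniform (p=0.5), so it has higher entropy.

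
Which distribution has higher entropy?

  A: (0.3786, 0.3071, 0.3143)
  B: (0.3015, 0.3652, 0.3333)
B

Both distributions are close to uniform, making this a harder comparison.

H(A) = 1.5784 bits
H(B) = 1.5806 bits

The distribution closer to uniform has higher entropy.
Answer: B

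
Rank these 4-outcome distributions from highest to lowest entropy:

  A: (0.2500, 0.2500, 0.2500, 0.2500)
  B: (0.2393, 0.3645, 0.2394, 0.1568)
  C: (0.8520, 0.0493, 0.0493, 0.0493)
A > B > C

Key insight: Entropy is maximized by uniform distributions and minimized by concentrated distributions.

- Uniform distributions have maximum entropy log₂(4) = 2.0000 bits
- The more "peaked" or concentrated a distribution, the lower its entropy

Entropies:
  H(A) = 2.0000 bits
  H(B) = 1.9373 bits
  H(C) = 0.8394 bits

Ranking: A > B > C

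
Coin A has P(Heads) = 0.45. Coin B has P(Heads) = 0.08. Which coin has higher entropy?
A

For binary distributions, entropy is maximized at p=0.5 and decreases as p moves toward 0 or 1.

H(A) = H(0.45) = 0.9928 bits
H(B) = H(0.08) = 0.4022 bits

Distribution A (p=0.45) is closer to uniform (p=0.5), so it has higher entropy.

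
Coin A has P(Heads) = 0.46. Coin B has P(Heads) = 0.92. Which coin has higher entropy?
A

For binary distributions, entropy is maximized at p=0.5 and decreases as p moves toward 0 or 1.

H(A) = H(0.46) = 0.9954 bits
H(B) = H(0.92) = 0.4022 bits

Distribution A (p=0.46) is closer to uniform (p=0.5), so it has higher entropy.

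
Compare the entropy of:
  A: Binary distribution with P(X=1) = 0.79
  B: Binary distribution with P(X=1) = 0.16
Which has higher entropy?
A

For binary distributions, entropy is maximized at p=0.5 and decreases as p moves toward 0 or 1.

H(A) = H(0.79) = 0.7415 bits
H(B) = H(0.16) = 0.6343 bits

Distribution A (p=0.79) is closer to uniform (p=0.5), so it has higher entropy.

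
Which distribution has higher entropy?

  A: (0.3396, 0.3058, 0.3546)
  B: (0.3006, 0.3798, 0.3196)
A

Both distributions are close to uniform, making this a harder comparison.

H(A) = 1.5822 bits
H(B) = 1.5777 bits

The distribution closer to uniform has higher entropy.
Answer: A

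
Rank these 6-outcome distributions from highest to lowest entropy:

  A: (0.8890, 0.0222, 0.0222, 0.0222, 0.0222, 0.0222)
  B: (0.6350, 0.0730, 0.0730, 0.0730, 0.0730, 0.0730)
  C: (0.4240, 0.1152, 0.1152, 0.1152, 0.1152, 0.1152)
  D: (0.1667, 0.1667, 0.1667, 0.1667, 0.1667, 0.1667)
D > C > B > A

Key insight: Entropy is maximized by uniform distributions and minimized by concentrated distributions.

Entropies:
  H(A) = 0.7607 bits
  H(B) = 1.7943 bits
  H(C) = 2.3207 bits
  H(D) = 2.5850 bits

Ranking: D > C > B > A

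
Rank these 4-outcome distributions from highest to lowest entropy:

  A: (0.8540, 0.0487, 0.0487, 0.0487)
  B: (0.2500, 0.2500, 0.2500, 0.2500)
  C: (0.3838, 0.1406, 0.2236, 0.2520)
B > C > A

Key insight: Entropy is maximized by uniform distributions and minimized by concentrated distributions.

- Uniform distributions have maximum entropy log₂(4) = 2.0000 bits
- The more "peaked" or concentrated a distribution, the lower its entropy

Entropies:
  H(A) = 0.8311 bits
  H(B) = 2.0000 bits
  H(C) = 1.9125 bits

Ranking: B > C > A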